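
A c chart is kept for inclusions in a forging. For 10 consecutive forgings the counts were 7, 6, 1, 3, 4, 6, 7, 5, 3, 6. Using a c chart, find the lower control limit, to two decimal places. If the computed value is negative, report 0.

c̄ = (7 + 6 + 1 + 3 + 4 + 6 + 7 + 5 + 3 + 6) / 10 = 48 / 10 = 4.8000
LCL = c̄ − 3√c̄ = 4.8000 − 3 × 2.1909 = -1.7727 → 0 (cannot be negative)

0.00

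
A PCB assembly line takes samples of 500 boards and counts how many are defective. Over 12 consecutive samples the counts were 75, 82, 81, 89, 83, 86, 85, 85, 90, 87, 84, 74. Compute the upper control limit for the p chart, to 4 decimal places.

p̄ = Σdᵢ / (k·n) = 1001 / (12 × 500) = 0.16683
UCL = p̄ + 3·√(p̄(1−p̄)/n) = 0.16683 + 3 × √(0.16683×0.83317/500) = 0.16683 + 3 × 0.01667 = 0.21685

0.2169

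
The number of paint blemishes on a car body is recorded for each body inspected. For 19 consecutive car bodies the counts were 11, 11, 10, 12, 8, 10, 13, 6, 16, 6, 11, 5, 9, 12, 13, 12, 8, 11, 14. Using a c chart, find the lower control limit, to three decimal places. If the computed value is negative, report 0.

0.737

c̄ = (11 + 11 + 10 + 12 + 8 + 10 + 13 + 6 + 16 + 6 + 11 + 5 + 9 + 12 + 13 + 12 + 8 + 11 + 14) / 19 = 198 / 19 = 10.4211
LCL = c̄ − 3√c̄ = 10.4211 − 3 × 3.2282 = 0.7366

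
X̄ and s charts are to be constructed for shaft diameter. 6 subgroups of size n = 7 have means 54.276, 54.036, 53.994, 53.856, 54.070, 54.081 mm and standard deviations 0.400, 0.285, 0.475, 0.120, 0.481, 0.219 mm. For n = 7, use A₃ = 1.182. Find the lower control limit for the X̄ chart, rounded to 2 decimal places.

X̄̄ = (54.276 + 54.036 + 53.994 + 53.856 + 54.070 + 54.081) / 6 = 54.0522
s̄ = (0.400 + 0.285 + 0.475 + 0.120 + 0.481 + 0.219) / 6 = 0.3300
LCL = X̄̄ − A₃·s̄ = 54.0522 − 1.182 × 0.3300 = 53.6621

53.66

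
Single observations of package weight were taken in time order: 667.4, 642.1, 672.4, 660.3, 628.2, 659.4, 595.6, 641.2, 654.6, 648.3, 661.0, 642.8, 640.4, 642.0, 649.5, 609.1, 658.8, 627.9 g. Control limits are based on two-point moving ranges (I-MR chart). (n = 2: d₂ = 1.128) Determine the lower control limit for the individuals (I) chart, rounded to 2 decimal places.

X̄ = (667.4 + 642.1 + 672.4 + 660.3 + 628.2 + 659.4 + 595.6 + 641.2 + 654.6 + 648.3 + 661.0 + 642.8 + 640.4 + 642.0 + 649.5 + 609.1 + 658.8 + 627.9) / 18 = 644.5000
Moving ranges: 25.3, 30.3, 12.1, 32.1, 31.2, 63.8, 45.6, 13.4, 6.3, 12.7, 18.2, 2.4, 1.6, 7.5, 40.4, 49.7, 30.9; M̄R̄ = 423.5000 / 17 = 24.9118
LCL = X̄ − 3·M̄R̄/d₂ = 644.5000 − 3 × 24.9118 / 1.128 = 578.2453

578.25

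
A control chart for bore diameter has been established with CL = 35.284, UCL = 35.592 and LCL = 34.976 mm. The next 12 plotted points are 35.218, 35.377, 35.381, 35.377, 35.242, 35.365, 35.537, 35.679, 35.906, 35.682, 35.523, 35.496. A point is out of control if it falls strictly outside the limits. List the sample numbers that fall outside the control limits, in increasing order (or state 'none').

8, 9, 10

Compare each point to [34.976, 35.592]: sample 8 = 35.679 > UCL; sample 9 = 35.906 > UCL; sample 10 = 35.682 > UCL.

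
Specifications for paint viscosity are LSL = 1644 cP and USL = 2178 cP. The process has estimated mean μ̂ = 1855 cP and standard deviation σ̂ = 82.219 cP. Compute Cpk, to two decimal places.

0.86

Cpu = (USL − μ̂) / (3σ̂) = (2178 − 1855) / (3 × 82.219) = 1.3095; Cpl = (μ̂ − LSL) / (3σ̂) = (1855 − 1644) / (3 × 82.219) = 0.8554; Cpk = min(Cpu, Cpl) = 0.8554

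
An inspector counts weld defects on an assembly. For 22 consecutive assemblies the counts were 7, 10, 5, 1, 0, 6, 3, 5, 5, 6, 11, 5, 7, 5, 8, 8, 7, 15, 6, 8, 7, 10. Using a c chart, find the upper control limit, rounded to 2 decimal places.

c̄ = (7 + 10 + 5 + 1 + 0 + 6 + 3 + 5 + 5 + 6 + 11 + 5 + 7 + 5 + 8 + 8 + 7 + 15 + 6 + 8 + 7 + 10) / 22 = 145 / 22 = 6.5909
UCL = c̄ + 3√c̄ = 6.5909 + 3 × √6.5909 = 6.5909 + 3 × 2.5673 = 14.2927

14.29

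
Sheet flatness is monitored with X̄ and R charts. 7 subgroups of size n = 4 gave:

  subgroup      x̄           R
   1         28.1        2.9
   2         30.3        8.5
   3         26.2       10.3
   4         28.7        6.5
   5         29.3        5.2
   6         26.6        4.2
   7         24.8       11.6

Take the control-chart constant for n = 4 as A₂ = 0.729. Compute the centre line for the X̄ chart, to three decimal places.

27.714

X̄̄ = (28.1 + 30.3 + 26.2 + 28.7 + 29.3 + 26.6 + 24.8) / 7 = 194.0000 / 7 = 27.7143
CL = X̄̄ = 27.7143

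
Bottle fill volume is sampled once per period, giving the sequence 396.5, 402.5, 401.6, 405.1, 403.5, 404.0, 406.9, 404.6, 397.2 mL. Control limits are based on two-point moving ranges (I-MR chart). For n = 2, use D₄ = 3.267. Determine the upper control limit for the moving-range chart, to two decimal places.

Moving ranges: 6.0, 0.9, 3.5, 1.6, 0.5, 2.9, 2.3, 7.4; M̄R̄ = 25.1000 / 8 = 3.1375
UCL_MR = D₄·M̄R̄ = 3.267 × 3.1375 = 10.2502

10.25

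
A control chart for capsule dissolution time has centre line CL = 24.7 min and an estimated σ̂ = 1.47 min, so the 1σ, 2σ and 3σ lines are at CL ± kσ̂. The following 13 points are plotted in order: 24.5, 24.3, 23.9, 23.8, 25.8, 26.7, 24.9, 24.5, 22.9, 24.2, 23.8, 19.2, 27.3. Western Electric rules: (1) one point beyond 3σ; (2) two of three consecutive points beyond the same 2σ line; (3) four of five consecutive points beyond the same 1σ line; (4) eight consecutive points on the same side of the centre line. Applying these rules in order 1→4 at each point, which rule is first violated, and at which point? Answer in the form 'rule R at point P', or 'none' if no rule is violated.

rule 1 at point 12

Zone of each point (C = within 1σ̂, B = 1σ̂–2σ̂, A = 2σ̂–3σ̂, * = beyond 3σ̂; sign = side of CL): 1:-C, 2:-C, 3:-C, 4:-C, 5:+C, 6:+B, 7:+C, 8:-C, 9:-B, 10:-C, 11:-C, 12:-*, 13:+B
Rule 1 (one point beyond the 3σ limits) is satisfied at point 12.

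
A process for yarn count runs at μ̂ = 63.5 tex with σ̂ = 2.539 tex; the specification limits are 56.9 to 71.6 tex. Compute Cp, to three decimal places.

0.965

Cp = (USL − LSL) / (6σ̂) = (71.6 − 56.9) / (6 × 2.539) = 14.7000 / 15.2340 = 0.9649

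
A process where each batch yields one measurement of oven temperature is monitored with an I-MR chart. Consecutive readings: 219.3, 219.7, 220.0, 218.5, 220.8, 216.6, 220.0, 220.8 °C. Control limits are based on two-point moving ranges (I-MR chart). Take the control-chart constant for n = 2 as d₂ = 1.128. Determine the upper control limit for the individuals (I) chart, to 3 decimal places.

X̄ = (219.3 + 219.7 + 220.0 + 218.5 + 220.8 + 216.6 + 220.0 + 220.8) / 8 = 219.4625
Moving ranges: 0.4, 0.3, 1.5, 2.3, 4.2, 3.4, 0.8; M̄R̄ = 12.9000 / 7 = 1.8429
UCL = X̄ + 3·M̄R̄/d₂ = 219.4625 + 3 × 1.8429 / 1.128 = 224.3637

224.364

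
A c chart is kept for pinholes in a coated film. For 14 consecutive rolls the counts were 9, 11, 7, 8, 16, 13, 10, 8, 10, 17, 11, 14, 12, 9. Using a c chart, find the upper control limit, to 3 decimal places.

c̄ = (9 + 11 + 7 + 8 + 16 + 13 + 10 + 8 + 10 + 17 + 11 + 14 + 12 + 9) / 14 = 155 / 14 = 11.0714
UCL = c̄ + 3√c̄ = 11.0714 + 3 × √11.0714 = 11.0714 + 3 × 3.3274 = 21.0536

21.054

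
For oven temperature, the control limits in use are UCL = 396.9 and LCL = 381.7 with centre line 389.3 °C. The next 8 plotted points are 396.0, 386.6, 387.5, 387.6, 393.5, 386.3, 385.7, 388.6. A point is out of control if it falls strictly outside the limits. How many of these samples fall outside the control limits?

All 8 points lie within [381.7, 396.9].

0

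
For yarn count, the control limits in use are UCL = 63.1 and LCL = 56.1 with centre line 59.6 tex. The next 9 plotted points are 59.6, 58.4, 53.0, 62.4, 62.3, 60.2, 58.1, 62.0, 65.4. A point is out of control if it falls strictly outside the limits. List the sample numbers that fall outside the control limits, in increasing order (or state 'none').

3, 9

Compare each point to [56.1, 63.1]: sample 3 = 53.0 < LCL; sample 9 = 65.4 > UCL.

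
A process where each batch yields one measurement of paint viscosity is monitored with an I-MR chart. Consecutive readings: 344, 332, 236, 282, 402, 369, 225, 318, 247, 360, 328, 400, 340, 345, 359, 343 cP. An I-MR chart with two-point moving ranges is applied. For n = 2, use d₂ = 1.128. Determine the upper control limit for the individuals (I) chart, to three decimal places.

X̄ = (344 + 332 + 236 + 282 + 402 + 369 + 225 + 318 + 247 + 360 + 328 + 400 + 340 + 345 + 359 + 343) / 16 = 326.8750
Moving ranges: 12, 96, 46, 120, 33, 144, 93, 71, 113, 32, 72, 60, 5, 14, 16; M̄R̄ = 927.0000 / 15 = 61.8000
UCL = X̄ + 3·M̄R̄/d₂ = 326.8750 + 3 × 61.8000 / 1.128 = 491.2367

491.237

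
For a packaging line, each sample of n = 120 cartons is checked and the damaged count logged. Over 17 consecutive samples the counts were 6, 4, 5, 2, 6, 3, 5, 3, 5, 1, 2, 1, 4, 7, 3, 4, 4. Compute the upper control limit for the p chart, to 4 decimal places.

p̄ = Σdᵢ / (k·n) = 65 / (17 × 120) = 0.03186
UCL = p̄ + 3·√(p̄(1−p̄)/n) = 0.03186 + 3 × √(0.03186×0.96814/120) = 0.03186 + 3 × 0.01603 = 0.07996

0.0800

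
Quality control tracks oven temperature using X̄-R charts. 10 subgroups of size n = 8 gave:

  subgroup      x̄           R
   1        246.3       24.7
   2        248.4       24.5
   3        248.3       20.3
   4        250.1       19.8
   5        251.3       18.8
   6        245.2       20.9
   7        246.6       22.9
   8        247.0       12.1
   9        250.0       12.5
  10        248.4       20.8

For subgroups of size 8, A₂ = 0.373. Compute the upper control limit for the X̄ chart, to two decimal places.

X̄̄ = (246.3 + 248.4 + 248.3 + 250.1 + 251.3 + 245.2 + 246.6 + 247.0 + 250.0 + 248.4) / 10 = 2481.6000 / 10 = 248.1600
R̄ = (24.7 + 24.5 + 20.3 + 19.8 + 18.8 + 20.9 + 22.9 + 12.1 + 12.5 + 20.8) / 10 = 197.3000 / 10 = 19.7300
UCL = X̄̄ + A₂·R̄ = 248.1600 + 0.373 × 19.7300 = 255.5193

255.52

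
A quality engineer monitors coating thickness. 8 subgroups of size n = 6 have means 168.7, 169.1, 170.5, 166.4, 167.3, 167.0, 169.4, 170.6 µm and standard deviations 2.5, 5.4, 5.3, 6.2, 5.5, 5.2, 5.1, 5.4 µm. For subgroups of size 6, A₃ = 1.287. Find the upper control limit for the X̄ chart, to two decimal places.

175.16

X̄̄ = (168.7 + 169.1 + 170.5 + 166.4 + 167.3 + 167.0 + 169.4 + 170.6) / 8 = 168.6250
s̄ = (2.5 + 5.4 + 5.3 + 6.2 + 5.5 + 5.2 + 5.1 + 5.4) / 8 = 5.0750
UCL = X̄̄ + A₃·s̄ = 168.6250 + 1.287 × 5.0750 = 175.1565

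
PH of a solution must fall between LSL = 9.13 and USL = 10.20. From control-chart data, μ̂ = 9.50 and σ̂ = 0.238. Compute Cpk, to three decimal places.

0.518

Cpu = (USL − μ̂) / (3σ̂) = (10.20 − 9.50) / (3 × 0.238) = 0.9804; Cpl = (μ̂ − LSL) / (3σ̂) = (9.50 − 9.13) / (3 × 0.238) = 0.5182; Cpk = min(Cpu, Cpl) = 0.5182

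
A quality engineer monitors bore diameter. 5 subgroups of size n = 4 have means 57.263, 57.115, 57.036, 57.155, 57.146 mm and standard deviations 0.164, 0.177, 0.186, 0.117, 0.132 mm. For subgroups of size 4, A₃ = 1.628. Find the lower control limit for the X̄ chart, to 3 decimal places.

X̄̄ = (57.263 + 57.115 + 57.036 + 57.155 + 57.146) / 5 = 57.1430
s̄ = (0.164 + 0.177 + 0.186 + 0.117 + 0.132) / 5 = 0.1552
LCL = X̄̄ − A₃·s̄ = 57.1430 − 1.628 × 0.1552 = 56.8903

56.890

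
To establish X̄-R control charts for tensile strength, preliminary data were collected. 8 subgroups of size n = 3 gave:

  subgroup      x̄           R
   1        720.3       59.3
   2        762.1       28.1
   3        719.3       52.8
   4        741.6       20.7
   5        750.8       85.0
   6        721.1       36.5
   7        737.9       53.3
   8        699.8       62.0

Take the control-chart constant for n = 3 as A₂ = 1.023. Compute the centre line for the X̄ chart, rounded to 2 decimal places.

X̄̄ = (720.3 + 762.1 + 719.3 + 741.6 + 750.8 + 721.1 + 737.9 + 699.8) / 8 = 5852.9000 / 8 = 731.6125
CL = X̄̄ = 731.6125

731.61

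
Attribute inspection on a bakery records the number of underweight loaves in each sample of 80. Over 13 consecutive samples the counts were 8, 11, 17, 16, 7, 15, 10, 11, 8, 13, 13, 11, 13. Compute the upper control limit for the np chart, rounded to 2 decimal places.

p̄ = Σdᵢ / (k·n) = 153 / (13 × 80) = 0.14712
UCL = np̄ + 3·√(np̄(1−p̄)) = 11.7692 + 3 × √(11.7692×0.85288) = 11.7692 + 3 × 3.1682 = 21.2740

21.27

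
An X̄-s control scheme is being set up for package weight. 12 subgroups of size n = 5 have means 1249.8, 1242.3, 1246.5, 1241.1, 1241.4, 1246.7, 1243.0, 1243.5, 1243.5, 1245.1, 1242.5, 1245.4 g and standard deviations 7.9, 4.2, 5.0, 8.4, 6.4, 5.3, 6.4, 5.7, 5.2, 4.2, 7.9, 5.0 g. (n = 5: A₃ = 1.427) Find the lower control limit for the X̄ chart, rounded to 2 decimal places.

X̄̄ = (1249.8 + 1242.3 + 1246.5 + 1241.1 + 1241.4 + 1246.7 + 1243.0 + 1243.5 + 1243.5 + 1245.1 + 1242.5 + 1245.4) / 12 = 1244.2333
s̄ = (7.9 + 4.2 + 5.0 + 8.4 + 6.4 + 5.3 + 6.4 + 5.7 + 5.2 + 4.2 + 7.9 + 5.0) / 12 = 5.9667
LCL = X̄̄ − A₃·s̄ = 1244.2333 − 1.427 × 5.9667 = 1235.7189

1235.72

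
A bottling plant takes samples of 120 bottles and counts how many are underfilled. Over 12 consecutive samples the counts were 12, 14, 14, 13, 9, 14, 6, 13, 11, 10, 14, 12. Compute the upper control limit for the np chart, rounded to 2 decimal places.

p̄ = Σdᵢ / (k·n) = 142 / (12 × 120) = 0.09861
UCL = np̄ + 3·√(np̄(1−p̄)) = 11.8333 + 3 × √(11.8333×0.90139) = 11.8333 + 3 × 3.2660 = 21.6312

21.63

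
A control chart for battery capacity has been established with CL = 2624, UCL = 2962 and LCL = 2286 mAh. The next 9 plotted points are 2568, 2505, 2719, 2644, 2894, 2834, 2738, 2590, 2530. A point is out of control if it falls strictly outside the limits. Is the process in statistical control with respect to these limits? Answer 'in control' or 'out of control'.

All 9 points lie within [2286, 2962].

in control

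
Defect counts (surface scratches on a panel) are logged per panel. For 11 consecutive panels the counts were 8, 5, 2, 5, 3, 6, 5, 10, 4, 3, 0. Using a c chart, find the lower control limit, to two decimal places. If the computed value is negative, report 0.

c̄ = (8 + 5 + 2 + 5 + 3 + 6 + 5 + 10 + 4 + 3 + 0) / 11 = 51 / 11 = 4.6364
LCL = c̄ − 3√c̄ = 4.6364 − 3 × 2.1532 = -1.8233 → 0 (cannot be negative)

0.00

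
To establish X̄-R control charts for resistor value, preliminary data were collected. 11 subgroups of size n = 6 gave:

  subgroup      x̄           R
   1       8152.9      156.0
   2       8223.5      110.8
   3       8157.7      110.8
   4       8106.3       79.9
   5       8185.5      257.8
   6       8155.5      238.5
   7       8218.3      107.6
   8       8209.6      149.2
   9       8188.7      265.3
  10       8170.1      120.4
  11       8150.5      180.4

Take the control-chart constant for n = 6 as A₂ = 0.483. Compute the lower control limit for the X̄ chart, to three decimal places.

X̄̄ = (8152.9 + 8223.5 + 8157.7 + 8106.3 + 8185.5 + 8155.5 + 8218.3 + 8209.6 + 8188.7 + 8170.1 + 8150.5) / 11 = 89918.6000 / 11 = 8174.4182
R̄ = (156.0 + 110.8 + 110.8 + 79.9 + 257.8 + 238.5 + 107.6 + 149.2 + 265.3 + 120.4 + 180.4) / 11 = 1776.7000 / 11 = 161.5182
LCL = X̄̄ − A₂·R̄ = 8174.4182 − 0.483 × 161.5182 = 8096.4049

8096.405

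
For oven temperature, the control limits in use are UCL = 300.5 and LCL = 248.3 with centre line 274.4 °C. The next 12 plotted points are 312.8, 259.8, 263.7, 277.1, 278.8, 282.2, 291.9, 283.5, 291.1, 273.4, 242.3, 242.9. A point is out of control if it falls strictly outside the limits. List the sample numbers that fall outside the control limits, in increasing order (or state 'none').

1, 11, 12

Compare each point to [248.3, 300.5]: sample 1 = 312.8 > UCL; sample 11 = 242.3 < LCL; sample 12 = 242.9 < LCL.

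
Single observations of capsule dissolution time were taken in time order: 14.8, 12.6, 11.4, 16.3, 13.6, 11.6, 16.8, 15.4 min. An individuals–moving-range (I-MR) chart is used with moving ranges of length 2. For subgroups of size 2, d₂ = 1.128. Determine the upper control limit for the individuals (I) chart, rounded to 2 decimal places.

X̄ = (14.8 + 12.6 + 11.4 + 16.3 + 13.6 + 11.6 + 16.8 + 15.4) / 8 = 14.0625
Moving ranges: 2.2, 1.2, 4.9, 2.7, 2.0, 5.2, 1.4; M̄R̄ = 19.6000 / 7 = 2.8000
UCL = X̄ + 3·M̄R̄/d₂ = 14.0625 + 3 × 2.8000 / 1.128 = 21.5093

21.51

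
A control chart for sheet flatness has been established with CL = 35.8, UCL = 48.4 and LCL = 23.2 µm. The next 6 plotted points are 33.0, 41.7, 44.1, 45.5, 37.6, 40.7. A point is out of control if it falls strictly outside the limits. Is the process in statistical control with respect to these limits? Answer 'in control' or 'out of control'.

in control

All 6 points lie within [23.2, 48.4].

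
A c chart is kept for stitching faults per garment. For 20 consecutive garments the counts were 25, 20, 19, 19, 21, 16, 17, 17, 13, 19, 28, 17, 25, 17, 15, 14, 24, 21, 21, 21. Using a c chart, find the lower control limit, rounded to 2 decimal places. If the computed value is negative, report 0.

c̄ = (25 + 20 + 19 + 19 + 21 + 16 + 17 + 17 + 13 + 19 + 28 + 17 + 25 + 17 + 15 + 14 + 24 + 21 + 21 + 21) / 20 = 389 / 20 = 19.4500
LCL = c̄ − 3√c̄ = 19.4500 − 3 × 4.4102 = 6.2194

6.22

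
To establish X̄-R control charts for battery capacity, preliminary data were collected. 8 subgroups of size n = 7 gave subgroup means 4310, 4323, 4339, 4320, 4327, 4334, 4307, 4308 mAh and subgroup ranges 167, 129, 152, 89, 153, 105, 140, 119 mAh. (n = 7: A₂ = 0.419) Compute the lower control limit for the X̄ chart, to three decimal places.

X̄̄ = (4310 + 4323 + 4339 + 4320 + 4327 + 4334 + 4307 + 4308) / 8 = 34568.0000 / 8 = 4321.0000
R̄ = (167 + 129 + 152 + 89 + 153 + 105 + 140 + 119) / 8 = 1054.0000 / 8 = 131.7500
LCL = X̄̄ − A₂·R̄ = 4321.0000 − 0.419 × 131.7500 = 4265.7968

4265.797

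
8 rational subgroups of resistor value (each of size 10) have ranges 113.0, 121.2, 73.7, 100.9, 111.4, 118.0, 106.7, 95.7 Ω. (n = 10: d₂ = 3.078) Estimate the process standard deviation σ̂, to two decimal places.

R̄ = (113.0 + 121.2 + 73.7 + 100.9 + 111.4 + 118.0 + 106.7 + 95.7) / 8 = 105.0750
σ̂ = R̄ / d₂ = 105.0750 / 3.078 = 34.1374

34.14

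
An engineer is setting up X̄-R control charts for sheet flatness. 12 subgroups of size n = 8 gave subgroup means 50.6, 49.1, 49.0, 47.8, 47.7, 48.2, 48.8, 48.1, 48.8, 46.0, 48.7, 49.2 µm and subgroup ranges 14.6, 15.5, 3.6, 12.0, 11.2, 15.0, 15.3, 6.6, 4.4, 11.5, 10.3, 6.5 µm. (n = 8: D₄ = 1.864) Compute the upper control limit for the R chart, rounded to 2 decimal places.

R̄ = (14.6 + 15.5 + 3.6 + 12.0 + 11.2 + 15.0 + 15.3 + 6.6 + 4.4 + 11.5 + 10.3 + 6.5) / 12 = 126.5000 / 12 = 10.5417
UCL_R = D₄·R̄ = 1.864 × 10.5417 = 19.6497

19.65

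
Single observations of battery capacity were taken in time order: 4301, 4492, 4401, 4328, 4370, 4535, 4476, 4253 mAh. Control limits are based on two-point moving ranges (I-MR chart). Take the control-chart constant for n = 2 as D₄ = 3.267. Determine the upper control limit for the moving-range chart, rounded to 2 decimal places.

393.91

Moving ranges: 191, 91, 73, 42, 165, 59, 223; M̄R̄ = 844.0000 / 7 = 120.5714
UCL_MR = D₄·M̄R̄ = 3.267 × 120.5714 = 393.9069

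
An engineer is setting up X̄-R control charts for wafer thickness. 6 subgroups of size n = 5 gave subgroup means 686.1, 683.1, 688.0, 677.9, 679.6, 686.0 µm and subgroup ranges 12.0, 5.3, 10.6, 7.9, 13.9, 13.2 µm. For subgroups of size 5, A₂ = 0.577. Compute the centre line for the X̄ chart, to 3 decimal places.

X̄̄ = (686.1 + 683.1 + 688.0 + 677.9 + 679.6 + 686.0) / 6 = 4100.7000 / 6 = 683.4500
CL = X̄̄ = 683.4500

683.450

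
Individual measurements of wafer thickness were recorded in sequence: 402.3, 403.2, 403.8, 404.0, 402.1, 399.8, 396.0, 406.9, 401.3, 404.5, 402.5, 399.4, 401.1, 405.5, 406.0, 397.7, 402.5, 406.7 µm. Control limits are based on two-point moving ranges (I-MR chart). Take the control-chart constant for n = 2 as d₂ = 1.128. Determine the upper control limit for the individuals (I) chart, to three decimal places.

411.653

X̄ = (402.3 + 403.2 + 403.8 + 404.0 + 402.1 + 399.8 + 396.0 + 406.9 + 401.3 + 404.5 + 402.5 + 399.4 + 401.1 + 405.5 + 406.0 + 397.7 + 402.5 + 406.7) / 18 = 402.5167
Moving ranges: 0.9, 0.6, 0.2, 1.9, 2.3, 3.8, 10.9, 5.6, 3.2, 2.0, 3.1, 1.7, 4.4, 0.5, 8.3, 4.8, 4.2; M̄R̄ = 58.4000 / 17 = 3.4353
UCL = X̄ + 3·M̄R̄/d₂ = 402.5167 + 3 × 3.4353 / 1.128 = 411.6531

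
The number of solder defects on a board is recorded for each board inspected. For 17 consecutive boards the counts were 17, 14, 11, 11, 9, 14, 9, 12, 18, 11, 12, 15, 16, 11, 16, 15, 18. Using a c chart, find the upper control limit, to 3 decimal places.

24.481

c̄ = (17 + 14 + 11 + 11 + 9 + 14 + 9 + 12 + 18 + 11 + 12 + 15 + 16 + 11 + 16 + 15 + 18) / 17 = 229 / 17 = 13.4706
UCL = c̄ + 3√c̄ = 13.4706 + 3 × √13.4706 = 13.4706 + 3 × 3.6702 = 24.4813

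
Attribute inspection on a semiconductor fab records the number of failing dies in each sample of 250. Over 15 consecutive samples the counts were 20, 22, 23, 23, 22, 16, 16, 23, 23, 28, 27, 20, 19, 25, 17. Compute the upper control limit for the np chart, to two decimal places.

34.93

p̄ = Σdᵢ / (k·n) = 324 / (15 × 250) = 0.08640
UCL = np̄ + 3·√(np̄(1−p̄)) = 21.6000 + 3 × √(21.6000×0.91360) = 21.6000 + 3 × 4.4423 = 34.9268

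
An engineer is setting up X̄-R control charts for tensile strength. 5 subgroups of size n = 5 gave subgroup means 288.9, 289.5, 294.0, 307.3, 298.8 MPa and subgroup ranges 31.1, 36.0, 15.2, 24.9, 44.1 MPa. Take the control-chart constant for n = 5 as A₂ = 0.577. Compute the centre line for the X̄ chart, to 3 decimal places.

X̄̄ = (288.9 + 289.5 + 294.0 + 307.3 + 298.8) / 5 = 1478.5000 / 5 = 295.7000
CL = X̄̄ = 295.7000

295.700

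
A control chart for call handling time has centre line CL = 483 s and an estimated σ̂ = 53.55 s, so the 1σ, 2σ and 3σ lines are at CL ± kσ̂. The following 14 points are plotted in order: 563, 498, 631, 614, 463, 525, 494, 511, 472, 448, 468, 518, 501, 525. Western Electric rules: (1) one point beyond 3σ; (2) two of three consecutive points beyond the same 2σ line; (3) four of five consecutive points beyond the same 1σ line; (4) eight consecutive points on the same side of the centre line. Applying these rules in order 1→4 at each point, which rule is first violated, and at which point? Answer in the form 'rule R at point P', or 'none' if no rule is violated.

rule 2 at point 4

Zone of each point (C = within 1σ̂, B = 1σ̂–2σ̂, A = 2σ̂–3σ̂, * = beyond 3σ̂; sign = side of CL): 1:+B, 2:+C, 3:+A, 4:+A, 5:-C, 6:+C, 7:+C, 8:+C, 9:-C, 10:-C, 11:-C, 12:+C, 13:+C, 14:+C
Rule 2 (two of three consecutive points beyond the same 2σ limit) is satisfied at point 4.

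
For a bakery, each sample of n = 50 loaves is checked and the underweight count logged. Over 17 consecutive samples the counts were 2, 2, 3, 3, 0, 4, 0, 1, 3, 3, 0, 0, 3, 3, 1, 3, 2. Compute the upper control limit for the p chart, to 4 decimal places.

p̄ = Σdᵢ / (k·n) = 33 / (17 × 50) = 0.03882
UCL = p̄ + 3·√(p̄(1−p̄)/n) = 0.03882 + 3 × √(0.03882×0.96118/50) = 0.03882 + 3 × 0.02732 = 0.12078

0.1208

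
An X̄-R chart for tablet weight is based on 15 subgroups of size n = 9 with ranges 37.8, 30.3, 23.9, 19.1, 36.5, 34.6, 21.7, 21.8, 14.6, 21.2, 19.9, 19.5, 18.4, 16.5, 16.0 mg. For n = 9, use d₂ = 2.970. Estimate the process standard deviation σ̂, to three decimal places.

R̄ = (37.8 + 30.3 + 23.9 + 19.1 + 36.5 + 34.6 + 21.7 + 21.8 + 14.6 + 21.2 + 19.9 + 19.5 + 18.4 + 16.5 + 16.0) / 15 = 23.4533
σ̂ = R̄ / d₂ = 23.4533 / 2.970 = 7.8967

7.897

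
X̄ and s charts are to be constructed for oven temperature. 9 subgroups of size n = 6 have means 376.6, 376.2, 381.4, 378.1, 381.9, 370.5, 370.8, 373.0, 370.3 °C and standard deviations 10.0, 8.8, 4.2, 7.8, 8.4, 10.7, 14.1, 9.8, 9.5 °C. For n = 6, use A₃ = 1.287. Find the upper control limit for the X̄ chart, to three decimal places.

387.334

X̄̄ = (376.6 + 376.2 + 381.4 + 378.1 + 381.9 + 370.5 + 370.8 + 373.0 + 370.3) / 9 = 375.4222
s̄ = (10.0 + 8.8 + 4.2 + 7.8 + 8.4 + 10.7 + 14.1 + 9.8 + 9.5) / 9 = 9.2556
UCL = X̄̄ + A₃·s̄ = 375.4222 + 1.287 × 9.2556 = 387.3341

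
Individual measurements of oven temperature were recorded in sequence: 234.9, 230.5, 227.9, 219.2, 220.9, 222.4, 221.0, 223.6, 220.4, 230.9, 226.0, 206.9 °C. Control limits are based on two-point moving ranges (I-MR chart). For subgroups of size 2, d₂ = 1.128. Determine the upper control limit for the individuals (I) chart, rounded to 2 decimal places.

238.37

X̄ = (234.9 + 230.5 + 227.9 + 219.2 + 220.9 + 222.4 + 221.0 + 223.6 + 220.4 + 230.9 + 226.0 + 206.9) / 12 = 223.7167
Moving ranges: 4.4, 2.6, 8.7, 1.7, 1.5, 1.4, 2.6, 3.2, 10.5, 4.9, 19.1; M̄R̄ = 60.6000 / 11 = 5.5091
UCL = X̄ + 3·M̄R̄/d₂ = 223.7167 + 3 × 5.5091 / 1.128 = 238.3685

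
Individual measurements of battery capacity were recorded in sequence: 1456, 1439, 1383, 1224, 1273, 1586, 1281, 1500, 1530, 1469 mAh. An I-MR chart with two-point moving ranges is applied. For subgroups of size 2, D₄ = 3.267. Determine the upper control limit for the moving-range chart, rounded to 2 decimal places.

Moving ranges: 17, 56, 159, 49, 313, 305, 219, 30, 61; M̄R̄ = 1209.0000 / 9 = 134.3333
UCL_MR = D₄·M̄R̄ = 3.267 × 134.3333 = 438.8670

438.87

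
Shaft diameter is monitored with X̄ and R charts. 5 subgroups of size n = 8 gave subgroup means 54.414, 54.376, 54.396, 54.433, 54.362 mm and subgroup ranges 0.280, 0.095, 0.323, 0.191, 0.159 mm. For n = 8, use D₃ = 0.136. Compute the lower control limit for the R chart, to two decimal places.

0.03

R̄ = (0.280 + 0.095 + 0.323 + 0.191 + 0.159) / 5 = 1.0480 / 5 = 0.2096
LCL_R = D₃·R̄ = 0.136 × 0.2096 = 0.0285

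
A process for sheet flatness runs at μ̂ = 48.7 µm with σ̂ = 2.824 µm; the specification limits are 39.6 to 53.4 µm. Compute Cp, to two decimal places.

Cp = (USL − LSL) / (6σ̂) = (53.4 − 39.6) / (6 × 2.824) = 13.8000 / 16.9440 = 0.8144

0.81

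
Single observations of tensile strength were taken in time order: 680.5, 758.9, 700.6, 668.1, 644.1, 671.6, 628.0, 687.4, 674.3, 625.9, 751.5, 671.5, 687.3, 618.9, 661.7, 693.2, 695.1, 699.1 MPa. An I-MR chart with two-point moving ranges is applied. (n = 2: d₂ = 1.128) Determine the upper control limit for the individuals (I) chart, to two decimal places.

X̄ = (680.5 + 758.9 + 700.6 + 668.1 + 644.1 + 671.6 + 628.0 + 687.4 + 674.3 + 625.9 + 751.5 + 671.5 + 687.3 + 618.9 + 661.7 + 693.2 + 695.1 + 699.1) / 18 = 678.7611
Moving ranges: 78.4, 58.3, 32.5, 24.0, 27.5, 43.6, 59.4, 13.1, 48.4, 125.6, 80.0, 15.8, 68.4, 42.8, 31.5, 1.9, 4.0; M̄R̄ = 755.2000 / 17 = 44.4235
UCL = X̄ + 3·M̄R̄/d₂ = 678.7611 + 3 × 44.4235 / 1.128 = 796.9088

796.91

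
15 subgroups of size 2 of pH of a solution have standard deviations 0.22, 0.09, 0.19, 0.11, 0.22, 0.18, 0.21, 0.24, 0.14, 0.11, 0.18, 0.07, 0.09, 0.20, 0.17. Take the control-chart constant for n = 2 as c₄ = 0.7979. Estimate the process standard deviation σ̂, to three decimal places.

0.202

s̄ = (0.22 + 0.09 + 0.19 + 0.11 + 0.22 + 0.18 + 0.21 + 0.24 + 0.14 + 0.11 + 0.18 + 0.07 + 0.09 + 0.20 + 0.17) / 15 = 0.1613
σ̂ = s̄ / c₄ = 0.1613 / 0.7979 = 0.2022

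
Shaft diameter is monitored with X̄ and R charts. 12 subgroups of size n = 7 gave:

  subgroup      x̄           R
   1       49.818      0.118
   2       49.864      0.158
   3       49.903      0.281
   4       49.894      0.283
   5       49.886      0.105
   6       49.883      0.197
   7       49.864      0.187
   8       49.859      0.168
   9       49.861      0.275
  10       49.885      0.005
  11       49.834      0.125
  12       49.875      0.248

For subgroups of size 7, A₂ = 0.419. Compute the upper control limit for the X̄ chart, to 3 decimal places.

X̄̄ = (49.818 + 49.864 + 49.903 + 49.894 + 49.886 + 49.883 + 49.864 + 49.859 + 49.861 + 49.885 + 49.834 + 49.875) / 12 = 598.4260 / 12 = 49.8688
R̄ = (0.118 + 0.158 + 0.281 + 0.283 + 0.105 + 0.197 + 0.187 + 0.168 + 0.275 + 0.005 + 0.125 + 0.248) / 12 = 2.1500 / 12 = 0.1792
UCL = X̄̄ + A₂·R̄ = 49.8688 + 0.419 × 0.1792 = 49.9439

49.944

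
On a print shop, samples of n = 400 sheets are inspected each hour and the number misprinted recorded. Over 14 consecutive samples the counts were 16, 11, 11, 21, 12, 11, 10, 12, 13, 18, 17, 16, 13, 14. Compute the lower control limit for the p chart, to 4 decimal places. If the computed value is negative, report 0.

0.0073

p̄ = Σdᵢ / (k·n) = 195 / (14 × 400) = 0.03482
LCL = p̄ − 3·√(p̄(1−p̄)/n) = 0.03482 − 3 × 0.00917 = 0.00732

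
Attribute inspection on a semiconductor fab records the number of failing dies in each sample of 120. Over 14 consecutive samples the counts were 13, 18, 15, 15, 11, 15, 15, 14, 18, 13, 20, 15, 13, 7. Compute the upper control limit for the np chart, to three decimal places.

p̄ = Σdᵢ / (k·n) = 202 / (14 × 120) = 0.12024
UCL = np̄ + 3·√(np̄(1−p̄)) = 14.4286 + 3 × √(14.4286×0.87976) = 14.4286 + 3 × 3.5628 = 25.1170

25.117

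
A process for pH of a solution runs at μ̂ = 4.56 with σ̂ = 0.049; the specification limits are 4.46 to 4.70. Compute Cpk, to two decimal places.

Cpu = (USL − μ̂) / (3σ̂) = (4.70 − 4.56) / (3 × 0.049) = 0.9524; Cpl = (μ̂ − LSL) / (3σ̂) = (4.56 − 4.46) / (3 × 0.049) = 0.6803; Cpk = min(Cpu, Cpl) = 0.6803

0.68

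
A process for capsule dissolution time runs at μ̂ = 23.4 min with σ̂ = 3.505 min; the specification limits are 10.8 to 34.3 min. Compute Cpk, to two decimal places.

Cpu = (USL − μ̂) / (3σ̂) = (34.3 − 23.4) / (3 × 3.505) = 1.0366; Cpl = (μ̂ − LSL) / (3σ̂) = (23.4 − 10.8) / (3 × 3.505) = 1.1983; Cpk = min(Cpu, Cpl) = 1.0366

1.04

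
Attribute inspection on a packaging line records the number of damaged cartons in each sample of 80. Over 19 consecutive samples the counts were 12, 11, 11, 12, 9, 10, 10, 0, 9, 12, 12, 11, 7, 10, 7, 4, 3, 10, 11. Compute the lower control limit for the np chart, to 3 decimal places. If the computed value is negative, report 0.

p̄ = Σdᵢ / (k·n) = 171 / (19 × 80) = 0.11250
LCL = np̄ − 3·√(np̄(1−p̄)) = 9.0000 − 3 × 2.8262 = 0.5214

0.521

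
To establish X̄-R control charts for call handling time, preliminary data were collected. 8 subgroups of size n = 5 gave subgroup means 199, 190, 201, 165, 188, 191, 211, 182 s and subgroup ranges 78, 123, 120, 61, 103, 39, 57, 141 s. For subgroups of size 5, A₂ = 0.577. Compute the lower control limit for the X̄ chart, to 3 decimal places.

138.801

X̄̄ = (199 + 190 + 201 + 165 + 188 + 191 + 211 + 182) / 8 = 1527.0000 / 8 = 190.8750
R̄ = (78 + 123 + 120 + 61 + 103 + 39 + 57 + 141) / 8 = 722.0000 / 8 = 90.2500
LCL = X̄̄ − A₂·R̄ = 190.8750 − 0.577 × 90.2500 = 138.8007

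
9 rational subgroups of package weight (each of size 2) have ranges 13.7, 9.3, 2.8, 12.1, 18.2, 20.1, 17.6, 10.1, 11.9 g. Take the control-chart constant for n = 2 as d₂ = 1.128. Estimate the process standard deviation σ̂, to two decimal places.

R̄ = (13.7 + 9.3 + 2.8 + 12.1 + 18.2 + 20.1 + 17.6 + 10.1 + 11.9) / 9 = 12.8667
σ̂ = R̄ / d₂ = 12.8667 / 1.128 = 11.4066

11.41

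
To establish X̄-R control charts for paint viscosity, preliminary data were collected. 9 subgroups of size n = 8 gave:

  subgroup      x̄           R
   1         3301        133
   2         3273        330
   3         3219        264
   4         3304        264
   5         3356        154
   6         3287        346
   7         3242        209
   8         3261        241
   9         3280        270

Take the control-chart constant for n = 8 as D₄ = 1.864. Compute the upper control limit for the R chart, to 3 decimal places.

R̄ = (133 + 330 + 264 + 264 + 154 + 346 + 209 + 241 + 270) / 9 = 2211.0000 / 9 = 245.6667
UCL_R = D₄·R̄ = 1.864 × 245.6667 = 457.9227

457.923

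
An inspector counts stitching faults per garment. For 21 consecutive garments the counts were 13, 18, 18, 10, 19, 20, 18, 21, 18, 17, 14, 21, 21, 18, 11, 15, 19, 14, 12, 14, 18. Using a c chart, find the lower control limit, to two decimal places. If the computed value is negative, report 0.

c̄ = (13 + 18 + 18 + 10 + 19 + 20 + 18 + 21 + 18 + 17 + 14 + 21 + 21 + 18 + 11 + 15 + 19 + 14 + 12 + 14 + 18) / 21 = 349 / 21 = 16.6190
LCL = c̄ − 3√c̄ = 16.6190 − 3 × 4.0766 = 4.3891

4.39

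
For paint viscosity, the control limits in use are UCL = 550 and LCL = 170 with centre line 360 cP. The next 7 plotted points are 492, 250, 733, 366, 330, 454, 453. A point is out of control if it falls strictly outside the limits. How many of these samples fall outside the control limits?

Compare each point to [170, 550]: sample 3 = 733 > UCL.

1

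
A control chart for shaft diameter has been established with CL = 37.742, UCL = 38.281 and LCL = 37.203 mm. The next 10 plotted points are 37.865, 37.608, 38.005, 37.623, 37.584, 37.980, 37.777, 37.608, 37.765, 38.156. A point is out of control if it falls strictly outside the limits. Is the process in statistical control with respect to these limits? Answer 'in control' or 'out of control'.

All 10 points lie within [37.203, 38.281].

in control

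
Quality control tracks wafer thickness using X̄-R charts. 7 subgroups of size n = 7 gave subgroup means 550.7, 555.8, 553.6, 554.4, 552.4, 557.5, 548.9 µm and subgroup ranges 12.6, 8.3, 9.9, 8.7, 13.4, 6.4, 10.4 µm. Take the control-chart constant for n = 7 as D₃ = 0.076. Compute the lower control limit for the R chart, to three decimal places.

0.757

R̄ = (12.6 + 8.3 + 9.9 + 8.7 + 13.4 + 6.4 + 10.4) / 7 = 69.7000 / 7 = 9.9571
LCL_R = D₃·R̄ = 0.076 × 9.9571 = 0.7567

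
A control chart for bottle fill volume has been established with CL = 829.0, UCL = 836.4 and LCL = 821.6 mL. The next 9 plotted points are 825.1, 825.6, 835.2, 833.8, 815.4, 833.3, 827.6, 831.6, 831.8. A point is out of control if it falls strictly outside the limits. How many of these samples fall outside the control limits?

1

Compare each point to [821.6, 836.4]: sample 5 = 815.4 < LCL.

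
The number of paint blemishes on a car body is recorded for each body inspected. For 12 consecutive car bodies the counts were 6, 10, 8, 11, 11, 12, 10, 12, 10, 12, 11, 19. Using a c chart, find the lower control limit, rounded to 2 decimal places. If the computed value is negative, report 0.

c̄ = (6 + 10 + 8 + 11 + 11 + 12 + 10 + 12 + 10 + 12 + 11 + 19) / 12 = 132 / 12 = 11.0000
LCL = c̄ − 3√c̄ = 11.0000 − 3 × 3.3166 = 1.0501

1.05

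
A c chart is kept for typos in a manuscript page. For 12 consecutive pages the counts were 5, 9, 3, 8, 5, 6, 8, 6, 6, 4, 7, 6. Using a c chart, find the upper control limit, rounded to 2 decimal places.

c̄ = (5 + 9 + 3 + 8 + 5 + 6 + 8 + 6 + 6 + 4 + 7 + 6) / 12 = 73 / 12 = 6.0833
UCL = c̄ + 3√c̄ = 6.0833 + 3 × √6.0833 = 6.0833 + 3 × 2.4664 = 13.4827

13.48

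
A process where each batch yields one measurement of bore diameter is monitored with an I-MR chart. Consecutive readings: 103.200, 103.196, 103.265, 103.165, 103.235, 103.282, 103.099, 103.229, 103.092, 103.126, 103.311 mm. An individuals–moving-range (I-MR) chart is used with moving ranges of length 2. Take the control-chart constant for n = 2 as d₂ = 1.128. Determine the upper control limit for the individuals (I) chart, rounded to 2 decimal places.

X̄ = (103.200 + 103.196 + 103.265 + 103.165 + 103.235 + 103.282 + 103.099 + 103.229 + 103.092 + 103.126 + 103.311) / 11 = 103.2000
Moving ranges: 0.004, 0.069, 0.100, 0.070, 0.047, 0.183, 0.130, 0.137, 0.034, 0.185; M̄R̄ = 0.9590 / 10 = 0.0959
UCL = X̄ + 3·M̄R̄/d₂ = 103.2000 + 3 × 0.0959 / 1.128 = 103.4551

103.46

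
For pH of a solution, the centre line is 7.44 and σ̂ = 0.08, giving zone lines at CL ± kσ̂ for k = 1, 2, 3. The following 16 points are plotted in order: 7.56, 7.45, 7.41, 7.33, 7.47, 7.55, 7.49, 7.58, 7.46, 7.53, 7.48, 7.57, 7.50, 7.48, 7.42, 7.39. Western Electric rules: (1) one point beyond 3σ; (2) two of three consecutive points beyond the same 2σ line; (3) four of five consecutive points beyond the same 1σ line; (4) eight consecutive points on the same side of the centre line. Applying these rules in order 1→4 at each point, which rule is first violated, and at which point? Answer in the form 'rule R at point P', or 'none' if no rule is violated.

Zone of each point (C = within 1σ̂, B = 1σ̂–2σ̂, A = 2σ̂–3σ̂, * = beyond 3σ̂; sign = side of CL): 1:+B, 2:+C, 3:-C, 4:-B, 5:+C, 6:+B, 7:+C, 8:+B, 9:+C, 10:+B, 11:+C, 12:+B, 13:+C, 14:+C, 15:-C, 16:-C
Rule 4 (eight consecutive points on the same side of the centre line) is satisfied at point 12.

rule 4 at point 12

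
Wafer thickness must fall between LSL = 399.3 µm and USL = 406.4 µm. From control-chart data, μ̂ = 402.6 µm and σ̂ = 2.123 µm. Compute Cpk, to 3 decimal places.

Cpu = (USL − μ̂) / (3σ̂) = (406.4 − 402.6) / (3 × 2.123) = 0.5966; Cpl = (μ̂ − LSL) / (3σ̂) = (402.6 − 399.3) / (3 × 2.123) = 0.5181; Cpk = min(Cpu, Cpl) = 0.5181

0.518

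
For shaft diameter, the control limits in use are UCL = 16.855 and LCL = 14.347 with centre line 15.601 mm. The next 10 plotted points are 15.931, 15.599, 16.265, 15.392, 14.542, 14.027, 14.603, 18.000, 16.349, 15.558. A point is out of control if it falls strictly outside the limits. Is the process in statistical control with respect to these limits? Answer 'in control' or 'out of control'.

out of control

Compare each point to [14.347, 16.855]: sample 6 = 14.027 < LCL; sample 8 = 18.000 > UCL.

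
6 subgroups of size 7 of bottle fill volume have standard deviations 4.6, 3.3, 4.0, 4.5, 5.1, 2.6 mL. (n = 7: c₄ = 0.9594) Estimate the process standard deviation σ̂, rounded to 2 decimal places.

4.19

s̄ = (4.6 + 3.3 + 4.0 + 4.5 + 5.1 + 2.6) / 6 = 4.0167
σ̂ = s̄ / c₄ = 4.0167 / 0.9594 = 4.1866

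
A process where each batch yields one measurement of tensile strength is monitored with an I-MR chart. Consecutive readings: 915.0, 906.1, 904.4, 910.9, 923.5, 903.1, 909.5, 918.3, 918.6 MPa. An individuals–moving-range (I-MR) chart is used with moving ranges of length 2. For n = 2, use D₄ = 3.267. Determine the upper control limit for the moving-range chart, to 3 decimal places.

26.789

Moving ranges: 8.9, 1.7, 6.5, 12.6, 20.4, 6.4, 8.8, 0.3; M̄R̄ = 65.6000 / 8 = 8.2000
UCL_MR = D₄·M̄R̄ = 3.267 × 8.2000 = 26.7894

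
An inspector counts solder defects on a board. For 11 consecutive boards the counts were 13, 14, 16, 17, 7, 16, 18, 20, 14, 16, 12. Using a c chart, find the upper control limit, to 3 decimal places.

c̄ = (13 + 14 + 16 + 17 + 7 + 16 + 18 + 20 + 14 + 16 + 12) / 11 = 163 / 11 = 14.8182
UCL = c̄ + 3√c̄ = 14.8182 + 3 × √14.8182 = 14.8182 + 3 × 3.8494 = 26.3665

26.366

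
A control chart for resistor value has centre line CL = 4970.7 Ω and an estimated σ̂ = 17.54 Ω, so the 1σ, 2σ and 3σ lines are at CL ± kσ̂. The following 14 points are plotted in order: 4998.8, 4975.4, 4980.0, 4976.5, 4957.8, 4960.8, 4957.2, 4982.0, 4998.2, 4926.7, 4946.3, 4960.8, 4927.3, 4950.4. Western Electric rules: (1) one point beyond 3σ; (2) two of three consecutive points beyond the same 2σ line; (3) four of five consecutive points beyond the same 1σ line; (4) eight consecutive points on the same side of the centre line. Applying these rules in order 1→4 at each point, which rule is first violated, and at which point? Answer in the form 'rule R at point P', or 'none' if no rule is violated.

Zone of each point (C = within 1σ̂, B = 1σ̂–2σ̂, A = 2σ̂–3σ̂, * = beyond 3σ̂; sign = side of CL): 1:+B, 2:+C, 3:+C, 4:+C, 5:-C, 6:-C, 7:-C, 8:+C, 9:+B, 10:-A, 11:-B, 12:-C, 13:-A, 14:-B
Rule 3 (four of five consecutive points beyond the same 1σ limit) is satisfied at point 14.

rule 3 at point 14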